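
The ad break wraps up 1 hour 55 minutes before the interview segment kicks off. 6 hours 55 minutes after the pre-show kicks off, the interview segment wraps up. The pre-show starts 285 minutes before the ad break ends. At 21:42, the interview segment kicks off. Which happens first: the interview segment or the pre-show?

the pre-show

The ad break ends at 21:42 − 115 min = 19:47.
The pre-show starts at 19:47 − 285 min = 15:02.
The interview segment starts at 21:42 and the pre-show starts at 15:02, so the pre-show is first.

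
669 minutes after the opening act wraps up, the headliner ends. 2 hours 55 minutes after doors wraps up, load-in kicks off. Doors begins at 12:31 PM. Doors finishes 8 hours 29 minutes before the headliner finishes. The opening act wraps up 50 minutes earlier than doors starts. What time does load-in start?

The opening act ends at 12:31 PM − 50 min = 11:41 AM.
The headliner ends at 11:41 AM + 669 min = 10:50 PM.
Doors ends at 10:50 PM − 509 min = 2:21 PM.
Load-in starts at 2:21 PM + 175 min = 5:16 PM.

5:16 PM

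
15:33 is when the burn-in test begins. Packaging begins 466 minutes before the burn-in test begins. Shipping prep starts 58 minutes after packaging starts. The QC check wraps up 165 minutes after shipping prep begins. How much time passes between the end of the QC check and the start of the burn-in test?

4 hours 3 minutes

Packaging starts at 15:33 − 466 min = 07:47.
Shipping prep starts at 07:47 + 58 min = 08:45.
The QC check ends at 08:45 + 165 min = 11:30.
From 11:30 to 15:33 is 4 hours 3 minutes.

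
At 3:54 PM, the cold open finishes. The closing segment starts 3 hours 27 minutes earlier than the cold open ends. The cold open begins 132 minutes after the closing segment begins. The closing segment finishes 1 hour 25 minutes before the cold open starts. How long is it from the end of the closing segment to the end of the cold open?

The closing segment starts at 3:54 PM − 207 min = 12:27 PM.
The cold open starts at 12:27 PM + 132 min = 2:39 PM.
The closing segment ends at 2:39 PM − 85 min = 1:14 PM.
From 1:14 PM to 3:54 PM is 160 minutes.

160 minutes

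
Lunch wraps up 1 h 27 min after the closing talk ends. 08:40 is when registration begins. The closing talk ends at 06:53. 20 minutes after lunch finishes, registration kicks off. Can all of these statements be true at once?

Yes

Lunch ends at 06:53 + 87 min = 08:20.
Registration starts at 08:20 + 20 min = 08:40.
That matches the stated 08:40, so the schedule is consistent.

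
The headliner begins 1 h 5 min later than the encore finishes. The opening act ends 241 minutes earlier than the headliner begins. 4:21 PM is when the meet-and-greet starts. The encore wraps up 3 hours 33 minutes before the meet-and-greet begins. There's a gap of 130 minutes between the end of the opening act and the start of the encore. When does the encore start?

12:02 PM

The encore ends at 4:21 PM − 213 min = 12:48 PM.
The headliner starts at 12:48 PM + 65 min = 1:53 PM.
The opening act ends at 1:53 PM − 241 min = 9:52 AM.
The encore starts at 9:52 AM + 130 min = 12:02 PM.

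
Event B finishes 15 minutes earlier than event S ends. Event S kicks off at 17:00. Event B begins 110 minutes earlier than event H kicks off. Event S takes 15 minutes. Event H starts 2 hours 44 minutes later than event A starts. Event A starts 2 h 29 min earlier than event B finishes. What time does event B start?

15:25

Event S ends at 17:00 + 15 min = 17:15.
Event B ends at 17:15 − 15 min = 17:00.
Event A starts at 17:00 − 149 min = 14:31.
Event H starts at 14:31 + 164 min = 17:15.
Event B starts at 17:15 − 110 min = 15:25.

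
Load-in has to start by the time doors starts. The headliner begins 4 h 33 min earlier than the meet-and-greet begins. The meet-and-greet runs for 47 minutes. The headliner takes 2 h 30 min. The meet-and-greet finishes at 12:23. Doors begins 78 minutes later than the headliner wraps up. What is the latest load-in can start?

10:51

The meet-and-greet starts at 12:23 − 47 min = 11:36.
The headliner starts at 11:36 − 273 min = 07:03.
The headliner ends at 07:03 + 150 min = 09:33.
Doors starts at 09:33 + 78 min = 10:51.
Load-in is bounded by doors, so the latest it can start is 10:51.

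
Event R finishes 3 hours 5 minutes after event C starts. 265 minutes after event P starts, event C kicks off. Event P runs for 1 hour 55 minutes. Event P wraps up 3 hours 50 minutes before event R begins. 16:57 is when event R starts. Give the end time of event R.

Event P ends at 16:57 − 230 min = 13:07.
Event P starts at 13:07 − 115 min = 11:12.
Event C starts at 11:12 + 265 min = 15:37.
Event R ends at 15:37 + 185 min = 18:42.

18:42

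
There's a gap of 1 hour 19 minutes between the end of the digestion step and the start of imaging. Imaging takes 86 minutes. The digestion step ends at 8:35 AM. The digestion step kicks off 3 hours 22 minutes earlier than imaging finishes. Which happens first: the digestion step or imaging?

Imaging starts at 8:35 AM + 79 min = 9:54 AM.
Imaging ends at 9:54 AM + 86 min = 11:20 AM.
The digestion step starts at 11:20 AM − 202 min = 7:58 AM.
The digestion step starts at 7:58 AM and imaging starts at 9:54 AM, so the digestion step is first.

the digestion step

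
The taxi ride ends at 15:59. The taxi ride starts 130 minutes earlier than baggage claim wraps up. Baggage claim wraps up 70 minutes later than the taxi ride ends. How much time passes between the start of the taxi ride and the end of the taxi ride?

Baggage claim ends at 15:59 + 70 min = 17:09.
The taxi ride starts at 17:09 − 130 min = 14:59.
From 14:59 to 15:59 is 1 hour.

1 hour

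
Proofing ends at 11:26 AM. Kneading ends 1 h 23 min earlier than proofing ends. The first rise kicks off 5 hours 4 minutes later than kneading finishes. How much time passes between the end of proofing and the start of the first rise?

3 hours 41 minutes

Kneading ends at 11:26 AM − 83 min = 10:03 AM.
The first rise starts at 10:03 AM + 304 min = 3:07 PM.
From 11:26 AM to 3:07 PM is 3 hours 41 minutes.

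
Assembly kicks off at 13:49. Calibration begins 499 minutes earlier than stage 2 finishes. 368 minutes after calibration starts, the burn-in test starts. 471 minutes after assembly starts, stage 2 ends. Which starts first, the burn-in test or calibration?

calibration

Stage 2 ends at 13:49 + 471 min = 21:40.
Calibration starts at 21:40 − 499 min = 13:21.
The burn-in test starts at 13:21 + 368 min = 19:29.
The burn-in test starts at 19:29 and calibration starts at 13:21, so calibration is first.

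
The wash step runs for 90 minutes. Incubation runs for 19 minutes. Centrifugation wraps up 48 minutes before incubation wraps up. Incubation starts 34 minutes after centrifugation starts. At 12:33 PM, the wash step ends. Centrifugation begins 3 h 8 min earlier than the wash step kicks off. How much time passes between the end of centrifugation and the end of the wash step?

The wash step starts at 12:33 PM − 90 min = 11:03 AM.
Centrifugation starts at 11:03 AM − 188 min = 7:55 AM.
Incubation starts at 7:55 AM + 34 min = 8:29 AM.
Incubation ends at 8:29 AM + 19 min = 8:48 AM.
Centrifugation ends at 8:48 AM − 48 min = 8:00 AM.
From 8:00 AM to 12:33 PM is 4 h 33 min.

4 h 33 min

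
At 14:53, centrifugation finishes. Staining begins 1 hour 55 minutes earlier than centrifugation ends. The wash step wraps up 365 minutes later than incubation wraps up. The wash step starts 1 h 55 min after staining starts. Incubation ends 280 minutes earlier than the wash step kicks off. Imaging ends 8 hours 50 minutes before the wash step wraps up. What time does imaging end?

07:28

Staining starts at 14:53 − 115 min = 12:58.
The wash step starts at 12:58 + 115 min = 14:53.
Incubation ends at 14:53 − 280 min = 10:13.
The wash step ends at 10:13 + 365 min = 16:18.
Imaging ends at 16:18 − 530 min = 07:28.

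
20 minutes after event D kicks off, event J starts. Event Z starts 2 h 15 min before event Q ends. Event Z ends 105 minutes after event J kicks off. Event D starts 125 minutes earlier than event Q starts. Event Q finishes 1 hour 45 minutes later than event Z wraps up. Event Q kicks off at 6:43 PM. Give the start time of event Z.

6:13 PM

Event D starts at 6:43 PM − 125 min = 4:38 PM.
Event J starts at 4:38 PM + 20 min = 4:58 PM.
Event Z ends at 4:58 PM + 105 min = 6:43 PM.
Event Q ends at 6:43 PM + 105 min = 8:28 PM.
Event Z starts at 8:28 PM − 135 min = 6:13 PM.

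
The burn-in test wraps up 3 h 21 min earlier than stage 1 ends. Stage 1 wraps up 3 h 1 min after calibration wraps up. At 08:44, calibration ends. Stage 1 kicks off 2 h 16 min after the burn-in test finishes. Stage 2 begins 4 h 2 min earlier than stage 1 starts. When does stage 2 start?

Stage 1 ends at 08:44 + 181 min = 11:45.
The burn-in test ends at 11:45 − 201 min = 08:24.
Stage 1 starts at 08:24 + 136 min = 10:40.
Stage 2 starts at 10:40 − 242 min = 06:38.

06:38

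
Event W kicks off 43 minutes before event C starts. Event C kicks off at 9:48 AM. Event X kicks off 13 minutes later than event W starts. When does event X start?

9:18 AM

Event W starts at 9:48 AM − 43 min = 9:05 AM.
Event X starts at 9:05 AM + 13 min = 9:18 AM.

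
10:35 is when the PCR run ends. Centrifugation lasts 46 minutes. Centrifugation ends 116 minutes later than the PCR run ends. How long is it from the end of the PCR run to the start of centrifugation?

1 hour 10 minutes

Centrifugation ends at 10:35 + 116 min = 12:31.
Centrifugation starts at 12:31 − 46 min = 11:45.
From 10:35 to 11:45 is 1 hour 10 minutes.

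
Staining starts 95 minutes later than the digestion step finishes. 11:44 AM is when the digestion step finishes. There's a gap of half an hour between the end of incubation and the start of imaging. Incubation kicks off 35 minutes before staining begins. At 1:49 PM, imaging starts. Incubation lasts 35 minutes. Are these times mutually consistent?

Staining starts at 11:44 AM + 95 min = 1:19 PM.
Incubation starts at 1:19 PM − 35 min = 12:44 PM.
Incubation ends at 12:44 PM + 35 min = 1:19 PM.
Imaging starts at 1:19 PM + 30 min = 1:49 PM.
That matches the stated 1:49 PM, so the schedule is consistent.

Yes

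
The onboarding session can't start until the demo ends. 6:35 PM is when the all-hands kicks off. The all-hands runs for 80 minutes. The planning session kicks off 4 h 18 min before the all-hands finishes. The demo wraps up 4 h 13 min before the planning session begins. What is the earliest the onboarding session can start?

11:24 AM

The all-hands ends at 6:35 PM + 80 min = 7:55 PM.
The planning session starts at 7:55 PM − 258 min = 3:37 PM.
The demo ends at 3:37 PM − 253 min = 11:24 AM.
The onboarding session is bounded by the demo, so the earliest it can start is 11:24 AM.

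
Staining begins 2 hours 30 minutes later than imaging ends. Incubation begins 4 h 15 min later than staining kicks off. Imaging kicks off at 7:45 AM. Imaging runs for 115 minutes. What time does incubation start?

Imaging ends at 7:45 AM + 115 min = 9:40 AM.
Staining starts at 9:40 AM + 150 min = 12:10 PM.
Incubation starts at 12:10 PM + 255 min = 4:25 PM.

4:25 PM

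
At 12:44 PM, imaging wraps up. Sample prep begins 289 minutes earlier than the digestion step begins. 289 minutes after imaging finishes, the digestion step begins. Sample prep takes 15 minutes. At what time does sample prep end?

The digestion step starts at 12:44 PM + 289 min = 5:33 PM.
Sample prep starts at 5:33 PM − 289 min = 12:44 PM.
Sample prep ends at 12:44 PM + 15 min = 12:59 PM.

12:59 PM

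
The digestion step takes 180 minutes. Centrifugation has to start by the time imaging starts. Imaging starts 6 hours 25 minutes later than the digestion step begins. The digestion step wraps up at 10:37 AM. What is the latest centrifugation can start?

2:02 PM

The digestion step starts at 10:37 AM − 180 min = 7:37 AM.
Imaging starts at 7:37 AM + 385 min = 2:02 PM.
Centrifugation is bounded by imaging, so the latest it can start is 2:02 PM.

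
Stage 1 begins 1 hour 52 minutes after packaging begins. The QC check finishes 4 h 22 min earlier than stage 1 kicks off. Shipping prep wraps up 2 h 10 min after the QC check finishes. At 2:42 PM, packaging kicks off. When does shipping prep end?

2:22 PM

Stage 1 starts at 2:42 PM + 112 min = 4:34 PM.
The QC check ends at 4:34 PM − 262 min = 12:12 PM.
Shipping prep ends at 12:12 PM + 130 min = 2:22 PM.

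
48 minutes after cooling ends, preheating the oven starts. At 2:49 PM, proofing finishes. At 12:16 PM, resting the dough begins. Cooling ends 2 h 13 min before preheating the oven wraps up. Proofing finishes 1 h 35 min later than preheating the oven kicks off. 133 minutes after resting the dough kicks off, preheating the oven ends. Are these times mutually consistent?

Preheating the oven ends at 12:16 PM + 133 min = 2:29 PM.
Cooling ends at 2:29 PM − 133 min = 12:16 PM.
Preheating the oven starts at 12:16 PM + 48 min = 1:04 PM.
Proofing ends at 1:04 PM + 95 min = 2:39 PM.
But proofing is also said to end at 2:49 PM — a 10-minute conflict.

No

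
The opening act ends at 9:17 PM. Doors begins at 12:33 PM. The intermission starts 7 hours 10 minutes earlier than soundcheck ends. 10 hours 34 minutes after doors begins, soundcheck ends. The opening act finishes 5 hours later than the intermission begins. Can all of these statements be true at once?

No

Soundcheck ends at 12:33 PM + 634 min = 11:07 PM.
The intermission starts at 11:07 PM − 430 min = 3:57 PM.
The opening act ends at 3:57 PM + 300 min = 8:57 PM.
But the opening act is also said to end at 9:17 PM — a 20-minute conflict.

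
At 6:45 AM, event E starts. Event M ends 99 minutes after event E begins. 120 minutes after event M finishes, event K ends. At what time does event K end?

Event M ends at 6:45 AM + 99 min = 8:24 AM.
Event K ends at 8:24 AM + 120 min = 10:24 AM.

10:24 AM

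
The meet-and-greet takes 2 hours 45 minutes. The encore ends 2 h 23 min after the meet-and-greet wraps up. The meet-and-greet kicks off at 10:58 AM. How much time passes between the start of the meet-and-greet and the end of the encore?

The meet-and-greet ends at 10:58 AM + 165 min = 1:43 PM.
The encore ends at 1:43 PM + 143 min = 4:06 PM.
From 10:58 AM to 4:06 PM is 5 hours 8 minutes.

5 hours 8 minutes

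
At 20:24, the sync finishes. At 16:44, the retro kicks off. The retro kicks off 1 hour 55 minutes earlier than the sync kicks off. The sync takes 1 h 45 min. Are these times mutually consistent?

Yes

The sync starts at 20:24 − 105 min = 18:39.
The retro starts at 18:39 − 115 min = 16:44.
That matches the stated 16:44, so the schedule is consistent.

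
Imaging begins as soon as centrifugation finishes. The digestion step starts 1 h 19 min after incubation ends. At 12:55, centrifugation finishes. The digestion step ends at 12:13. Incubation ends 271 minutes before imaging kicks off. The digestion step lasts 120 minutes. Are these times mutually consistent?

Imaging starts at 12:55.
Incubation ends at 12:55 − 271 min = 08:24.
The digestion step starts at 08:24 + 79 min = 09:43.
The digestion step ends at 09:43 + 120 min = 11:43.
But the digestion step is also said to end at 12:13 — a 30-minute conflict.

No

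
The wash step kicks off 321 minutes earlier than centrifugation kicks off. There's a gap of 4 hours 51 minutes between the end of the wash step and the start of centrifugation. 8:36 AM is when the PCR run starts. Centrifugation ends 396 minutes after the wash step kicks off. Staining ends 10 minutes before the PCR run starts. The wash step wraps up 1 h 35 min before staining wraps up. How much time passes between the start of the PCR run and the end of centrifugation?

Staining ends at 8:36 AM − 10 min = 8:26 AM.
The wash step ends at 8:26 AM − 95 min = 6:51 AM.
Centrifugation starts at 6:51 AM + 291 min = 11:42 AM.
The wash step starts at 11:42 AM − 321 min = 6:21 AM.
Centrifugation ends at 6:21 AM + 396 min = 12:57 PM.
From 8:36 AM to 12:57 PM is 4 h 21 min.

4 h 21 min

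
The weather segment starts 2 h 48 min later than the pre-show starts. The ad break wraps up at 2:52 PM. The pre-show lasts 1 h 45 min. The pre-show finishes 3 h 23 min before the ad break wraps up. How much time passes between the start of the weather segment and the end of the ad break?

The pre-show ends at 2:52 PM − 203 min = 11:29 AM.
The pre-show starts at 11:29 AM − 105 min = 9:44 AM.
The weather segment starts at 9:44 AM + 168 min = 12:32 PM.
From 12:32 PM to 2:52 PM is 2 h 20 min.

2 h 20 min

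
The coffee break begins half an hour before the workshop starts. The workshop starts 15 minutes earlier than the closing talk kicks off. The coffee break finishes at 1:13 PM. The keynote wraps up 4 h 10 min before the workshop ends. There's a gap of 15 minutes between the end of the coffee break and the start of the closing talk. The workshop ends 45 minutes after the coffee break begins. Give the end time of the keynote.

9:18 AM

The closing talk starts at 1:13 PM + 15 min = 1:28 PM.
The workshop starts at 1:28 PM − 15 min = 1:13 PM.
The coffee break starts at 1:13 PM − 30 min = 12:43 PM.
The workshop ends at 12:43 PM + 45 min = 1:28 PM.
The keynote ends at 1:28 PM − 250 min = 9:18 AM.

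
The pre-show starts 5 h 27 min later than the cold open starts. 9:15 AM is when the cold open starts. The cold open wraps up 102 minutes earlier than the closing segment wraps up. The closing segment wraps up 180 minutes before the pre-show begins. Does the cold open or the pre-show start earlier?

the cold open

The pre-show starts at 9:15 AM + 327 min = 2:42 PM.
The cold open starts at 9:15 AM and the pre-show starts at 2:42 PM, so the cold open is first.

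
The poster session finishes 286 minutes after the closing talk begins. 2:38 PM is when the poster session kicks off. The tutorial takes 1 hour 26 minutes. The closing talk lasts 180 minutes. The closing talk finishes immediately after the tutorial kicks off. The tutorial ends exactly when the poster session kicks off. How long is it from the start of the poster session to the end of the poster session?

20 minutes

The tutorial ends at 2:38 PM.
The tutorial starts at 2:38 PM − 86 min = 1:12 PM.
So the closing talk ends at 1:12 PM.
The closing talk starts at 1:12 PM − 180 min = 10:12 AM.
The poster session ends at 10:12 AM + 286 min = 2:58 PM.
From 2:38 PM to 2:58 PM is 20 minutes.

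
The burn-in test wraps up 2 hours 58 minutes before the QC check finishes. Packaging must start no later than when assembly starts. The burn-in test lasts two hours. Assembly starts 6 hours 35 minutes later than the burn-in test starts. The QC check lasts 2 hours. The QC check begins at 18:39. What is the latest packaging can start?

22:16

The QC check ends at 18:39 + 120 min = 20:39.
The burn-in test ends at 20:39 − 178 min = 17:41.
The burn-in test starts at 17:41 − 120 min = 15:41.
Assembly starts at 15:41 + 395 min = 22:16.
Packaging is bounded by assembly, so the latest it can start is 22:16.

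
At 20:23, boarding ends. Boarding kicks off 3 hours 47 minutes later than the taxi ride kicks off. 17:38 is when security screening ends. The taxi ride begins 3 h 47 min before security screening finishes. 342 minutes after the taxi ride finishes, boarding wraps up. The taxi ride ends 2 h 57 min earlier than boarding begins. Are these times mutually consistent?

Yes

The taxi ride starts at 17:38 − 227 min = 13:51.
Boarding starts at 13:51 + 227 min = 17:38.
The taxi ride ends at 17:38 − 177 min = 14:41.
Boarding ends at 14:41 + 342 min = 20:23.
That matches the stated 20:23, so the schedule is consistent.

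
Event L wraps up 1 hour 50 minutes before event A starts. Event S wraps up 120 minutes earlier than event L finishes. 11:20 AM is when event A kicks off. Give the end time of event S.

7:30 AM

Event L ends at 11:20 AM − 110 min = 9:30 AM.
Event S ends at 9:30 AM − 120 min = 7:30 AM.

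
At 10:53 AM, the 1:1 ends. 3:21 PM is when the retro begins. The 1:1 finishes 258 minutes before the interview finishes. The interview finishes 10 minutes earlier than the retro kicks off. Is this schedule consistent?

The interview ends at 3:21 PM − 10 min = 3:11 PM.
The 1:1 ends at 3:11 PM − 258 min = 10:53 AM.
That matches the stated 10:53 AM, so the schedule is consistent.

Yes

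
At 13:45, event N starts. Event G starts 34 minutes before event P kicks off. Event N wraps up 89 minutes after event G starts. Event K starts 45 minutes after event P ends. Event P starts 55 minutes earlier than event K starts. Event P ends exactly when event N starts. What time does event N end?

14:30

Event P ends at 13:45.
Event K starts at 13:45 + 45 min = 14:30.
Event P starts at 14:30 − 55 min = 13:35.
Event G starts at 13:35 − 34 min = 13:01.
Event N ends at 13:01 + 89 min = 14:30.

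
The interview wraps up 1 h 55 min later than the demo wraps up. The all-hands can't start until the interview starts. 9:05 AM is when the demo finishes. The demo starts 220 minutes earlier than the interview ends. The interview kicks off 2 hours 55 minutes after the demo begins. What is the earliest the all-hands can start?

The interview ends at 9:05 AM + 115 min = 11:00 AM.
The demo starts at 11:00 AM − 220 min = 7:20 AM.
The interview starts at 7:20 AM + 175 min = 10:15 AM.
The all-hands is bounded by the interview, so the earliest it can start is 10:15 AM.

10:15 AM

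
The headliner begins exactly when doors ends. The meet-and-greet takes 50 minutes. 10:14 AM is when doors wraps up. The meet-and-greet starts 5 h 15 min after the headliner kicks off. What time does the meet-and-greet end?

The headliner starts at 10:14 AM.
The meet-and-greet starts at 10:14 AM + 315 min = 3:29 PM.
The meet-and-greet ends at 3:29 PM + 50 min = 4:19 PM.

4:19 PM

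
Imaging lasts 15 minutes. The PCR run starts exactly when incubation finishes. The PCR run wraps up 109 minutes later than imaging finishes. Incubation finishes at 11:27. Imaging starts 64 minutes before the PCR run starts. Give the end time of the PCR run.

12:27

The PCR run starts at 11:27.
Imaging starts at 11:27 − 64 min = 10:23.
Imaging ends at 10:23 + 15 min = 10:38.
The PCR run ends at 10:38 + 109 min = 12:27.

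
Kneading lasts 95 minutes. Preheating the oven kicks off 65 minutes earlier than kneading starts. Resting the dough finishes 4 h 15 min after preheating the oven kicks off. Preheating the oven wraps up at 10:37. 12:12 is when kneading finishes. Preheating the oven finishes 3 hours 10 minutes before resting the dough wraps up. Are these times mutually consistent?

Kneading starts at 12:12 − 95 min = 10:37.
Preheating the oven starts at 10:37 − 65 min = 09:32.
Resting the dough ends at 09:32 + 255 min = 13:47.
Preheating the oven ends at 13:47 − 190 min = 10:37.
That matches the stated 10:37, so the schedule is consistent.

Yes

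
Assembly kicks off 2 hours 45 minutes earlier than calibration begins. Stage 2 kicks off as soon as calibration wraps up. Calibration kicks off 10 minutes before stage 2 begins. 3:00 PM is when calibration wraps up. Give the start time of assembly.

Stage 2 starts at 3:00 PM.
Calibration starts at 3:00 PM − 10 min = 2:50 PM.
Assembly starts at 2:50 PM − 165 min = 12:05 PM.

12:05 PM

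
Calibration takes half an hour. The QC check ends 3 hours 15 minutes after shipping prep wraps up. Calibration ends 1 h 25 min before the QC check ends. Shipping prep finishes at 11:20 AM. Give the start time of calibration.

12:40 PM

The QC check ends at 11:20 AM + 195 min = 2:35 PM.
Calibration ends at 2:35 PM − 85 min = 1:10 PM.
Calibration starts at 1:10 PM − 30 min = 12:40 PM.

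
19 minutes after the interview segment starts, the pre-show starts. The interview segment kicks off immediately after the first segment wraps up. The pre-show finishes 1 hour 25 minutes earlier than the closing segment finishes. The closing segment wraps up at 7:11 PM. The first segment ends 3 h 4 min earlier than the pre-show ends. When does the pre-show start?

3:01 PM

The pre-show ends at 7:11 PM − 85 min = 5:46 PM.
The first segment ends at 5:46 PM − 184 min = 2:42 PM.
So the interview segment starts at 2:42 PM.
The pre-show starts at 2:42 PM + 19 min = 3:01 PM.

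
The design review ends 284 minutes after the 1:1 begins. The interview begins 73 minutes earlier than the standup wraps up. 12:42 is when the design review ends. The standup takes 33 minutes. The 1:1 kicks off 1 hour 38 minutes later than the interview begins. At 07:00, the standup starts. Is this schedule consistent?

Yes

The standup ends at 07:00 + 33 min = 07:33.
The interview starts at 07:33 − 73 min = 06:20.
The 1:1 starts at 06:20 + 98 min = 07:58.
The design review ends at 07:58 + 284 min = 12:42.
That matches the stated 12:42, so the schedule is consistent.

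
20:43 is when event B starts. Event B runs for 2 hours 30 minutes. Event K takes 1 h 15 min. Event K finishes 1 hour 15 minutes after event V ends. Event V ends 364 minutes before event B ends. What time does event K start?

17:09

Event B ends at 20:43 + 150 min = 23:13.
Event V ends at 23:13 − 364 min = 17:09.
Event K ends at 17:09 + 75 min = 18:24.
Event K starts at 18:24 − 75 min = 17:09.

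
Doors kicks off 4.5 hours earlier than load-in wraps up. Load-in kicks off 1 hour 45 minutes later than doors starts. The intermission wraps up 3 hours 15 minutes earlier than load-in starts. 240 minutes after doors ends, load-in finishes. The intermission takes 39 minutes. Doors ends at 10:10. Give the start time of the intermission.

Load-in ends at 10:10 + 240 min = 14:10.
Doors starts at 14:10 − 270 min = 09:40.
Load-in starts at 09:40 + 105 min = 11:25.
The intermission ends at 11:25 − 195 min = 08:10.
The intermission starts at 08:10 − 39 min = 07:31.

07:31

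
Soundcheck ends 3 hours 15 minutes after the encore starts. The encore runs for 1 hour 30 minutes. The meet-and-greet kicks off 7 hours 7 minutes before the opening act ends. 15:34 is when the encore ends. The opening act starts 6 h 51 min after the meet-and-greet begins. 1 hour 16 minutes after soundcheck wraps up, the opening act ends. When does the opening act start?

18:19

The encore starts at 15:34 − 90 min = 14:04.
Soundcheck ends at 14:04 + 195 min = 17:19.
The opening act ends at 17:19 + 76 min = 18:35.
The meet-and-greet starts at 18:35 − 427 min = 11:28.
The opening act starts at 11:28 + 411 min = 18:19.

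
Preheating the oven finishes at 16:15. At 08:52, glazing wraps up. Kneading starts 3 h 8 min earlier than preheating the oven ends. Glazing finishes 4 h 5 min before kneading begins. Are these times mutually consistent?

Kneading starts at 16:15 − 188 min = 13:07.
Glazing ends at 13:07 − 245 min = 09:02.
But glazing is also said to end at 08:52 — a 10-minute conflict.

No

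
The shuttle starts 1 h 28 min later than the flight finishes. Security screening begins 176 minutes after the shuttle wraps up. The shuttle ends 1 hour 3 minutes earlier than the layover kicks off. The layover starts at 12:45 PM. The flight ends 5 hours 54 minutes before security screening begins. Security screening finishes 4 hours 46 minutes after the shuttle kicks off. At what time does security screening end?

2:58 PM

The shuttle ends at 12:45 PM − 63 min = 11:42 AM.
Security screening starts at 11:42 AM + 176 min = 2:38 PM.
The flight ends at 2:38 PM − 354 min = 8:44 AM.
The shuttle starts at 8:44 AM + 88 min = 10:12 AM.
Security screening ends at 10:12 AM + 286 min = 2:58 PM.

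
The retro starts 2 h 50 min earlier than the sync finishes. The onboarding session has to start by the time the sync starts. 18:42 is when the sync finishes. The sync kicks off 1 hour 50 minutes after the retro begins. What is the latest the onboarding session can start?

The retro starts at 18:42 − 170 min = 15:52.
The sync starts at 15:52 + 110 min = 17:42.
The onboarding session is bounded by the sync, so the latest it can start is 17:42.

17:42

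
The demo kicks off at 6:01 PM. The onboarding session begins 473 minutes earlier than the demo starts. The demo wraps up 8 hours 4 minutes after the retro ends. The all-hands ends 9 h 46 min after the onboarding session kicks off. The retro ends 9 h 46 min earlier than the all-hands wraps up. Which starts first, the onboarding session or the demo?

The onboarding session starts at 6:01 PM − 473 min = 10:08 AM.
The onboarding session starts at 10:08 AM and the demo starts at 6:01 PM, so the onboarding session is first.

the onboarding session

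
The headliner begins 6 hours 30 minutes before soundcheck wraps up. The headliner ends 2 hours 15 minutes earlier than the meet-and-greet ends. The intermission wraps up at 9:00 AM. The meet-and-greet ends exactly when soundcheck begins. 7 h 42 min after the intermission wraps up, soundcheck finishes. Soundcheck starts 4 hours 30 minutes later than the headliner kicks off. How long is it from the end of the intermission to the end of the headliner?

3 h 27 min

Soundcheck ends at 9:00 AM + 462 min = 4:42 PM.
The headliner starts at 4:42 PM − 390 min = 10:12 AM.
Soundcheck starts at 10:12 AM + 270 min = 2:42 PM.
So the meet-and-greet ends at 2:42 PM.
The headliner ends at 2:42 PM − 135 min = 12:27 PM.
From 9:00 AM to 12:27 PM is 3 h 27 min.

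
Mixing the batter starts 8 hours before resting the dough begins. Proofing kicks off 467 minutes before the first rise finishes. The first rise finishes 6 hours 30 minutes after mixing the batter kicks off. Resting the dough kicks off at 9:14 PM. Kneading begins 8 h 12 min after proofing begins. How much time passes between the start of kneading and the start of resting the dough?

Mixing the batter starts at 9:14 PM − 480 min = 1:14 PM.
The first rise ends at 1:14 PM + 390 min = 7:44 PM.
Proofing starts at 7:44 PM − 467 min = 11:57 AM.
Kneading starts at 11:57 AM + 492 min = 8:09 PM.
From 8:09 PM to 9:14 PM is 65 minutes.

65 minutes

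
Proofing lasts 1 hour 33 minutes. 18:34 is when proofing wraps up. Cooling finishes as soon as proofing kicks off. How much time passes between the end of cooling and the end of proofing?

1 h 33 min

Proofing starts at 18:34 − 93 min = 17:01.
So cooling ends at 17:01.
From 17:01 to 18:34 is 1 h 33 min.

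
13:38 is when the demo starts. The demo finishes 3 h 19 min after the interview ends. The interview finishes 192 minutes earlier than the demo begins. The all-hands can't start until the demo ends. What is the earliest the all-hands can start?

The interview ends at 13:38 − 192 min = 10:26.
The demo ends at 10:26 + 199 min = 13:45.
The all-hands is bounded by the demo, so the earliest it can start is 13:45.

13:45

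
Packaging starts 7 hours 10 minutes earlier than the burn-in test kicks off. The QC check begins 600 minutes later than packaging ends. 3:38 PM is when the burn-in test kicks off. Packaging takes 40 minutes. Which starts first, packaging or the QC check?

packaging

Packaging starts at 3:38 PM − 430 min = 8:28 AM.
Packaging ends at 8:28 AM + 40 min = 9:08 AM.
The QC check starts at 9:08 AM + 600 min = 7:08 PM.
Packaging starts at 8:28 AM and the QC check starts at 7:08 PM, so packaging is first.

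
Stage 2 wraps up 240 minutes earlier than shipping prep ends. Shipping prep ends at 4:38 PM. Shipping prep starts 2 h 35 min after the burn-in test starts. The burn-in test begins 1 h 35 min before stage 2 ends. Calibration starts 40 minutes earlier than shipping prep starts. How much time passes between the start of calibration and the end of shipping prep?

3 hours 40 minutes

Stage 2 ends at 4:38 PM − 240 min = 12:38 PM.
The burn-in test starts at 12:38 PM − 95 min = 11:03 AM.
Shipping prep starts at 11:03 AM + 155 min = 1:38 PM.
Calibration starts at 1:38 PM − 40 min = 12:58 PM.
From 12:58 PM to 4:38 PM is 3 hours 40 minutes.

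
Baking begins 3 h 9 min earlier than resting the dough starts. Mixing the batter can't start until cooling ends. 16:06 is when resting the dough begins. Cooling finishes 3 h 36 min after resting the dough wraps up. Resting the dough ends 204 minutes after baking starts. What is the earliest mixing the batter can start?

Baking starts at 16:06 − 189 min = 12:57.
Resting the dough ends at 12:57 + 204 min = 16:21.
Cooling ends at 16:21 + 216 min = 19:57.
Mixing the batter is bounded by cooling, so the earliest it can start is 19:57.

19:57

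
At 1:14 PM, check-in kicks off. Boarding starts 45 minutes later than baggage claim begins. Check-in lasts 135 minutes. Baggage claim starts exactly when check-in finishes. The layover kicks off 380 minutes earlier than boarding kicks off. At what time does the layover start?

Check-in ends at 1:14 PM + 135 min = 3:29 PM.
So baggage claim starts at 3:29 PM.
Boarding starts at 3:29 PM + 45 min = 4:14 PM.
The layover starts at 4:14 PM − 380 min = 9:54 AM.

9:54 AM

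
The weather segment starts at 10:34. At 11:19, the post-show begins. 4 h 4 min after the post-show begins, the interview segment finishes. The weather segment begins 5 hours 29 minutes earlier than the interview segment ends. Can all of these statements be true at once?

The interview segment ends at 11:19 + 244 min = 15:23.
The weather segment starts at 15:23 − 329 min = 09:54.
But the weather segment is also said to start at 10:34 — a 40-minute conflict.

No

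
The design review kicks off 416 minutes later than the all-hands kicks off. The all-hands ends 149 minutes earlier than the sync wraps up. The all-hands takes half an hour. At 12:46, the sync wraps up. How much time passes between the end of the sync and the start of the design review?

3 h 57 min

The all-hands ends at 12:46 − 149 min = 10:17.
The all-hands starts at 10:17 − 30 min = 09:47.
The design review starts at 09:47 + 416 min = 16:43.
From 12:46 to 16:43 is 3 h 57 min.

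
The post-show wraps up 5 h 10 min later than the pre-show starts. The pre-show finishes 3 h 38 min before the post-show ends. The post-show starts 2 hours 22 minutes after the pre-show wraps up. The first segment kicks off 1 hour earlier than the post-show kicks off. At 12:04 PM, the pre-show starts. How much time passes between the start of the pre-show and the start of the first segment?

The post-show ends at 12:04 PM + 310 min = 5:14 PM.
The pre-show ends at 5:14 PM − 218 min = 1:36 PM.
The post-show starts at 1:36 PM + 142 min = 3:58 PM.
The first segment starts at 3:58 PM − 60 min = 2:58 PM.
From 12:04 PM to 2:58 PM is 174 minutes.

174 minutes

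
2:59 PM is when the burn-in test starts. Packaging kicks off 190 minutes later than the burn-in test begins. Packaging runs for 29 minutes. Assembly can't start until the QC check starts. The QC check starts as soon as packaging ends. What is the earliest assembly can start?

Packaging starts at 2:59 PM + 190 min = 6:09 PM.
Packaging ends at 6:09 PM + 29 min = 6:38 PM.
So the QC check starts at 6:38 PM.
Assembly is bounded by the QC check, so the earliest it can start is 6:38 PM.

6:38 PM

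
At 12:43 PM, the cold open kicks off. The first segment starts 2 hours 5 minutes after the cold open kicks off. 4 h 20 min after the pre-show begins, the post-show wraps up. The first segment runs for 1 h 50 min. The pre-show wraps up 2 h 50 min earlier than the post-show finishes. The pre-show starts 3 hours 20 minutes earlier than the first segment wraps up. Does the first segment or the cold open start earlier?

the cold open

The first segment starts at 12:43 PM + 125 min = 2:48 PM.
The first segment starts at 2:48 PM and the cold open starts at 12:43 PM, so the cold open is first.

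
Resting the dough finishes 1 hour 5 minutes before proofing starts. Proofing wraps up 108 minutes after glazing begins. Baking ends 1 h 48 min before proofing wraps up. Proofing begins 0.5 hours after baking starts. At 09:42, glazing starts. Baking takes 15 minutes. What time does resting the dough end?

Proofing ends at 09:42 + 108 min = 11:30.
Baking ends at 11:30 − 108 min = 09:42.
Baking starts at 09:42 − 15 min = 09:27.
Proofing starts at 09:27 + 30 min = 09:57.
Resting the dough ends at 09:57 − 65 min = 08:52.

08:52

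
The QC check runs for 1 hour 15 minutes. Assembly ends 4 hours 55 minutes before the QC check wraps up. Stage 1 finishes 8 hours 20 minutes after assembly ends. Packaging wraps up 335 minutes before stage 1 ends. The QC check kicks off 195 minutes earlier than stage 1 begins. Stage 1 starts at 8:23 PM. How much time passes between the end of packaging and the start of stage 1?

250 minutes

The QC check starts at 8:23 PM − 195 min = 5:08 PM.
The QC check ends at 5:08 PM + 75 min = 6:23 PM.
Assembly ends at 6:23 PM − 295 min = 1:28 PM.
Stage 1 ends at 1:28 PM + 500 min = 9:48 PM.
Packaging ends at 9:48 PM − 335 min = 4:13 PM.
From 4:13 PM to 8:23 PM is 250 minutes.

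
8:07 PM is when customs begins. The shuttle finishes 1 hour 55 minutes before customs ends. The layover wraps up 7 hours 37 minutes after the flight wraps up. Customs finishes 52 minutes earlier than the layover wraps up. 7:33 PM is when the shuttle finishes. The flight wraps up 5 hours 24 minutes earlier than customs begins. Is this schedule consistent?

The flight ends at 8:07 PM − 324 min = 2:43 PM.
The layover ends at 2:43 PM + 457 min = 10:20 PM.
Customs ends at 10:20 PM − 52 min = 9:28 PM.
The shuttle ends at 9:28 PM − 115 min = 7:33 PM.
That matches the stated 7:33 PM, so the schedule is consistent.

Yes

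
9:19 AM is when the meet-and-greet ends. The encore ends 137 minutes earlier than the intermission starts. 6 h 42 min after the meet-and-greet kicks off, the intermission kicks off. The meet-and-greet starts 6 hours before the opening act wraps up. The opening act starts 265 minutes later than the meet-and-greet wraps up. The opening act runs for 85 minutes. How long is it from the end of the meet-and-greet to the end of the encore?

The opening act starts at 9:19 AM + 265 min = 1:44 PM.
The opening act ends at 1:44 PM + 85 min = 3:09 PM.
The meet-and-greet starts at 3:09 PM − 360 min = 9:09 AM.
The intermission starts at 9:09 AM + 402 min = 3:51 PM.
The encore ends at 3:51 PM − 137 min = 1:34 PM.
From 9:19 AM to 1:34 PM is 4 h 15 min.

4 h 15 min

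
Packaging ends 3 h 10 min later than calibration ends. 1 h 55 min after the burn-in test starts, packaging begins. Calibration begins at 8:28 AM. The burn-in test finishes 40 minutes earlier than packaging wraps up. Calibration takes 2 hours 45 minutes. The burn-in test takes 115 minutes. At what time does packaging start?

Calibration ends at 8:28 AM + 165 min = 11:13 AM.
Packaging ends at 11:13 AM + 190 min = 2:23 PM.
The burn-in test ends at 2:23 PM − 40 min = 1:43 PM.
The burn-in test starts at 1:43 PM − 115 min = 11:48 AM.
Packaging starts at 11:48 AM + 115 min = 1:43 PM.

1:43 PM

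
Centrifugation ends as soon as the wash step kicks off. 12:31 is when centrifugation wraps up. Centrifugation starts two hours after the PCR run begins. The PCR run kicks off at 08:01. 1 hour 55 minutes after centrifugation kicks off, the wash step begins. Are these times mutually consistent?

No

Centrifugation starts at 08:01 + 120 min = 10:01.
The wash step starts at 10:01 + 115 min = 11:56.
So centrifugation ends at 11:56.
But centrifugation is also said to end at 12:31 — a 35-minute conflict.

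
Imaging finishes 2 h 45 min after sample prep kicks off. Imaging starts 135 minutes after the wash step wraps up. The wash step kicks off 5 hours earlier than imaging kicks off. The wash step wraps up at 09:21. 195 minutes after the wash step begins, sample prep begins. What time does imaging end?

Imaging starts at 09:21 + 135 min = 11:36.
The wash step starts at 11:36 − 300 min = 06:36.
Sample prep starts at 06:36 + 195 min = 09:51.
Imaging ends at 09:51 + 165 min = 12:36.

12:36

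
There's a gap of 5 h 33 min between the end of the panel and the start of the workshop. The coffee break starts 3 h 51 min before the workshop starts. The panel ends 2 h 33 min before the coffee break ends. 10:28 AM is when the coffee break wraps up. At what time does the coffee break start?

9:37 AM

The panel ends at 10:28 AM − 153 min = 7:55 AM.
The workshop starts at 7:55 AM + 333 min = 1:28 PM.
The coffee break starts at 1:28 PM − 231 min = 9:37 AM.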